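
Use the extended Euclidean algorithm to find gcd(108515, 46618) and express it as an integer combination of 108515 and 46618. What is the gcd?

11

Apply Euclid's algorithm to 108515 and 46618:
108515 = 2·46618 + 15279
46618 = 3·15279 + 781
15279 = 19·781 + 440
781 = 1·440 + 341
440 = 1·341 + 99
341 = 3·99 + 44
99 = 2·44 + 11
44 = 4·11 + 0
gcd(108515, 46618) = 11.
Back-substituting:
11 = 99 − 2·44
11 = −2·341 + 7·99
11 = 7·440 − 9·341
11 = −9·781 + 16·440
11 = 16·15279 − 313·781
11 = −313·46618 + 955·15279
11 = 955·108515 − 2223·46618
So 11 = (955)·108515 + (-2223)·46618.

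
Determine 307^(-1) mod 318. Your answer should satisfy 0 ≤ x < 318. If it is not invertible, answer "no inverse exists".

289

Run Euclid on (318, 307):
318 = 1×307 + 11
307 = 27×11 + 10
11 = 1×10 + 1
10 = 10×1 + 0
gcd = 1, so the inverse exists. Back-substitute:
1 = 11 − 10
1 = −307 + 28·11
1 = 28·318 − 29·307
Hence 307⁻¹ ≡ -29 ≡ 289 (mod 318).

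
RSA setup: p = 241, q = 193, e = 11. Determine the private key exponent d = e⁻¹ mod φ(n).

φ(n) = (p−1)(q−1) = 240·192 = 46080.
Need d with 11·d ≡ 1 (mod 46080). Apply the extended Euclidean algorithm:
46080 = 4189×11 + 1
11 = 11×1 + 0
Back-substitute:
1 = 46080 − 4189·11
So 11·(-4189) ≡ 1 (mod 46080), hence d ≡ -4189 ≡ 41891 (mod 46080).

41891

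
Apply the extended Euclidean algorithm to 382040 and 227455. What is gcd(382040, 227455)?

5

Apply Euclid's algorithm to 382040 and 227455:
382040 = 1·227455 + 154585
227455 = 1·154585 + 72870
154585 = 2·72870 + 8845
72870 = 8·8845 + 2110
8845 = 4·2110 + 405
2110 = 5·405 + 85
405 = 4·85 + 65
85 = 1·65 + 20
65 = 3·20 + 5
20 = 4·5 + 0
gcd(382040, 227455) = 5.
Working backward:
5 = 65 − 3·20
5 = −3·85 + 4·65
5 = 4·405 − 19·85
5 = −19·2110 + 99·405
5 = 99·8845 − 415·2110
5 = −415·72870 + 3419·8845
5 = 3419·154585 − 7253·72870
5 = −7253·227455 + 10672·154585
5 = 10672·382040 − 17925·227455
So 5 = (10672)·382040 + (-17925)·227455.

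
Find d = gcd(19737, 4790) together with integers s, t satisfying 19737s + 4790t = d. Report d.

1

Apply Euclid's algorithm to 19737 and 4790:
19737 = 4·4790 + 577
4790 = 8·577 + 174
577 = 3·174 + 55
174 = 3·55 + 9
55 = 6·9 + 1
9 = 9·1 + 0
gcd(19737, 4790) = 1.
Back-substituting:
1 = 55 − 6·9
1 = −6·174 + 19·55
1 = 19·577 − 63·174
1 = −63·4790 + 523·577
1 = 523·19737 − 2155·4790
So 1 = (523)·19737 + (-2155)·4790.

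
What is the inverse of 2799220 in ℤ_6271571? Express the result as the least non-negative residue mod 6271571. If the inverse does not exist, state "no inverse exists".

1142033

Run Euclid on (6271571, 2799220):
6271571 = 2*2799220 + 673131
2799220 = 4*673131 + 106696
673131 = 6*106696 + 32955
106696 = 3*32955 + 7831
32955 = 4*7831 + 1631
7831 = 4*1631 + 1307
1631 = 1*1307 + 324
1307 = 4*324 + 11
324 = 29*11 + 5
11 = 2*5 + 1
5 = 5*1 + 0
gcd = 1, so the inverse exists. Back-substitute:
1 = 11 − 2·5
1 = −2·324 + 59·11
1 = 59·1307 − 238·324
1 = −238·1631 + 297·1307
1 = 297·7831 − 1426·1631
1 = −1426·32955 + 6001·7831
1 = 6001·106696 − 19429·32955
1 = −19429·673131 + 122575·106696
1 = 122575·2799220 − 509729·673131
1 = −509729·6271571 + 1142033·2799220
So 2799220·1142033 ≡ 1 (mod 6271571).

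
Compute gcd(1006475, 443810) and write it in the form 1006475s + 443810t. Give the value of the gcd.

Apply Euclid's algorithm to 1006475 and 443810:
1006475 = 2·443810 + 118855
443810 = 3·118855 + 87245
118855 = 1·87245 + 31610
87245 = 2·31610 + 24025
31610 = 1·24025 + 7585
24025 = 3·7585 + 1270
7585 = 5·1270 + 1235
1270 = 1·1235 + 35
1235 = 35·35 + 10
35 = 3·10 + 5
10 = 2·5 + 0
gcd(1006475, 443810) = 5.
Working backward:
5 = 35 − 3·10
5 = −3·1235 + 106·35
5 = 106·1270 − 109·1235
5 = −109·7585 + 651·1270
5 = 651·24025 − 2062·7585
5 = −2062·31610 + 2713·24025
5 = 2713·87245 − 7488·31610
5 = −7488·118855 + 10201·87245
5 = 10201·443810 − 38091·118855
5 = −38091·1006475 + 86383·443810
So 5 = (-38091)·1006475 + (86383)·443810.

5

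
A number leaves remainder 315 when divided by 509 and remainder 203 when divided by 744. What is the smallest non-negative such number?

326075

Write x = 315 + 509·k. Then 509·k ≡ 203 − 315 ≡ 632 (mod 744).
Need 509⁻¹ mod 744. Extended Euclid on (744, 509):
744 = 1×509 + 235
509 = 2×235 + 39
235 = 6×39 + 1
39 = 39×1 + 0
Back-substitute:
1 = 235 − 6·39
1 = −6·509 + 13·235
1 = 13·744 − 19·509
509⁻¹ ≡ 725 (mod 744), so k ≡ 725·632 ≡ 640 (mod 744).
x = 315 + 509·640 = 326075.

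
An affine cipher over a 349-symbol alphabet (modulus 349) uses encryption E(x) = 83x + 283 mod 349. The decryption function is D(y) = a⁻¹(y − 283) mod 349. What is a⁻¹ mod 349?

gcd(349, 83) by repeated division:
349 = 4·83 + 17
83 = 4·17 + 15
17 = 1·15 + 2
15 = 7·2 + 1
2 = 2·1 + 0
gcd = 1, so the inverse exists. Back-substitute:
1 = 15 − 7·2
1 = −7·17 + 8·15
1 = 8·83 − 39·17
1 = −39·349 + 164·83
So 83·164 ≡ 1 (mod 349).

164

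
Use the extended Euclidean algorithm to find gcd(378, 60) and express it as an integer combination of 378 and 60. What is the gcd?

6

Repeated division:
378 = 6×60 + 18
60 = 3×18 + 6
18 = 3×6 + 0
gcd(378, 60) = 6.
Working backward:
6 = 60 − 3·18
6 = −3·378 + 19·60
So 6 = (-3)·378 + (19)·60.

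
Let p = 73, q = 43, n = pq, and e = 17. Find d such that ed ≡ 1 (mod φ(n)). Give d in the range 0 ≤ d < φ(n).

1601

φ(n) = (p−1)(q−1) = 72·42 = 3024.
Need d with 17·d ≡ 1 (mod 3024). Apply the extended Euclidean algorithm:
3024 = 177*17 + 15
17 = 1*15 + 2
15 = 7*2 + 1
2 = 2*1 + 0
Back-substitute:
1 = 15 − 7·2
1 = −7·17 + 8·15
1 = 8·3024 − 1423·17
So 17·(-1423) ≡ 1 (mod 3024), hence d ≡ -1423 ≡ 1601 (mod 3024).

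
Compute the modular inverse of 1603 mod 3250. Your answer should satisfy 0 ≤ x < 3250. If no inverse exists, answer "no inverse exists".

Apply the Euclidean algorithm to 3250 and 1603:
3250 = 2×1603 + 44
1603 = 36×44 + 19
44 = 2×19 + 6
19 = 3×6 + 1
6 = 6×1 + 0
gcd = 1, so the inverse exists. Back-substitute:
1 = 19 − 3·6
1 = −3·44 + 7·19
1 = 7·1603 − 255·44
1 = −255·3250 + 517·1603
So 1603·517 ≡ 1 (mod 3250).

517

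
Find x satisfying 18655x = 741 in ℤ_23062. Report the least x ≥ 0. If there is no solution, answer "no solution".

565

First find gcd(18655, 23062):
23062 = 1·18655 + 4407
18655 = 4·4407 + 1027
4407 = 4·1027 + 299
1027 = 3·299 + 130
299 = 2·130 + 39
130 = 3·39 + 13
39 = 3·13 + 0
gcd = 13 and 13 | 741, so solutions exist. Divide through by 13: 1435x ≡ 57 (mod 1774).
Now find 1435⁻¹ mod 1774:
1774 = 1*1435 + 339
1435 = 4*339 + 79
339 = 4*79 + 23
79 = 3*23 + 10
23 = 2*10 + 3
10 = 3*3 + 1
3 = 3*1 + 0
Back-substitute:
1 = 10 − 3·3
1 = −3·23 + 7·10
1 = 7·79 − 24·23
1 = −24·339 + 103·79
1 = 103·1435 − 436·339
1 = −436·1774 + 539·1435
So 1435⁻¹ ≡ 539 (mod 1774).
Then x ≡ 539·57 ≡ 565 (mod 1774); the smallest non-negative solution is x = 565.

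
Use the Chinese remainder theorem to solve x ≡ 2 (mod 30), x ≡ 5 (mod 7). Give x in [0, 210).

152

Write x = 2 + 30·k. Then 30·k ≡ 5 − 2 ≡ 3 (mod 7).
Need 30⁻¹ mod 7. Extended Euclid on (7, 2):
7 = 3·2 + 1
2 = 2·1 + 0
Back-substitute:
1 = 7 − 3·2
30⁻¹ ≡ 4 (mod 7), so k ≡ 4·3 ≡ 5 (mod 7).
x = 2 + 30·5 = 152.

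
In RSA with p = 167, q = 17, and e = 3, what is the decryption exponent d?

1771

φ(n) = (p−1)(q−1) = 166·16 = 2656.
Need d with 3·d ≡ 1 (mod 2656). Apply the extended Euclidean algorithm:
2656 = 885·3 + 1
3 = 3·1 + 0
Back-substitute:
1 = 2656 − 885·3
So 3·(-885) ≡ 1 (mod 2656), hence d ≡ -885 ≡ 1771 (mod 2656).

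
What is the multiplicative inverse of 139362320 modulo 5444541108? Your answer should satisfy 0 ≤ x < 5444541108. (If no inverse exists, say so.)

Compute gcd(139362320, 5444541108):
5444541108 = 39·139362320 + 9410628
139362320 = 14·9410628 + 7613528
9410628 = 1·7613528 + 1797100
7613528 = 4·1797100 + 425128
1797100 = 4·425128 + 96588
425128 = 4·96588 + 38776
96588 = 2·38776 + 19036
38776 = 2·19036 + 704
19036 = 27·704 + 28
704 = 25·28 + 4
28 = 7·4 + 0
gcd(139362320, 5444541108) = 4 ≠ 1, so 139362320 has no multiplicative inverse modulo 5444541108.

no inverse exists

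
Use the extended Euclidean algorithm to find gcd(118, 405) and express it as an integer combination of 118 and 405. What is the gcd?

1

Euclidean algorithm:
405 = 3×118 + 51
118 = 2×51 + 16
51 = 3×16 + 3
16 = 5×3 + 1
3 = 3×1 + 0
gcd(118, 405) = 1.
Express as a combination:
1 = 16 − 5·3
1 = −5·51 + 16·16
1 = 16·118 − 37·51
1 = −37·405 + 127·118
So 1 = (-37)·405 + (127)·118.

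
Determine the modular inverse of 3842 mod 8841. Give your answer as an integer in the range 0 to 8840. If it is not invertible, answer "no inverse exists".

1406

Apply the Euclidean algorithm to 8841 and 3842:
8841 = 2×3842 + 1157
3842 = 3×1157 + 371
1157 = 3×371 + 44
371 = 8×44 + 19
44 = 2×19 + 6
19 = 3×6 + 1
6 = 6×1 + 0
The gcd is 1. Working backward:
1 = 19 − 3·6
1 = −3·44 + 7·19
1 = 7·371 − 59·44
1 = −59·1157 + 184·371
1 = 184·3842 − 611·1157
1 = −611·8841 + 1406·3842
So 3842·1406 ≡ 1 (mod 8841).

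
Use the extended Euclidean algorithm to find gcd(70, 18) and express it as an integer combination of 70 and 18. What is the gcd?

Apply Euclid's algorithm to 70 and 18:
70 = 3×18 + 16
18 = 1×16 + 2
16 = 8×2 + 0
gcd(70, 18) = 2.
Working backward:
2 = 18 − 16
2 = −70 + 4·18
So 2 = (-1)·70 + (4)·18.

2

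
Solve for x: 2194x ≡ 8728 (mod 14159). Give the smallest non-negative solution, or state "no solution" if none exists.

6664

First find gcd(2194, 14159):
14159 = 6·2194 + 995
2194 = 2·995 + 204
995 = 4·204 + 179
204 = 1·179 + 25
179 = 7·25 + 4
25 = 6·4 + 1
4 = 4·1 + 0
gcd = 1, so a unique solution mod 14159 exists.
Back-substitute for the Bézout coefficients:
1 = 25 − 6·4
1 = −6·179 + 43·25
1 = 43·204 − 49·179
1 = −49·995 + 239·204
1 = 239·2194 − 527·995
1 = −527·14159 + 3401·2194
So 2194·(3401) ≡ 1 (mod 14159), giving 2194⁻¹ ≡ 3401.
x ≡ 2194⁻¹·8728 ≡ 3401·8728 ≡ 6664 (mod 14159).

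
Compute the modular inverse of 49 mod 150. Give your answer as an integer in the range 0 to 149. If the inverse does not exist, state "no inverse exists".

Apply the Euclidean algorithm to 150 and 49:
150 = 3*49 + 3
49 = 16*3 + 1
3 = 3*1 + 0
Since gcd(49, 150) = 1, back-substitute to write 1 as a combination:
1 = 49 − 16·3
1 = −16·150 + 49·49
So 49·49 ≡ 1 (mod 150).

49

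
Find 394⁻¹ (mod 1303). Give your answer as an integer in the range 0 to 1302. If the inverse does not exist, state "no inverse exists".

883

Run Euclid on (1303, 394):
1303 = 3*394 + 121
394 = 3*121 + 31
121 = 3*31 + 28
31 = 1*28 + 3
28 = 9*3 + 1
3 = 3*1 + 0
Since gcd(394, 1303) = 1, back-substitute to write 1 as a combination:
1 = 28 − 9·3
1 = −9·31 + 10·28
1 = 10·121 − 39·31
1 = −39·394 + 127·121
1 = 127·1303 − 420·394
Hence 394⁻¹ ≡ -420 ≡ 883 (mod 1303).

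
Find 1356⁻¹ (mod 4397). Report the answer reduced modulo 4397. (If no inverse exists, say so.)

3408

Apply the Euclidean algorithm to 4397 and 1356:
4397 = 3×1356 + 329
1356 = 4×329 + 40
329 = 8×40 + 9
40 = 4×9 + 4
9 = 2×4 + 1
4 = 4×1 + 0
Since gcd(1356, 4397) = 1, back-substitute to write 1 as a combination:
1 = 9 − 2·4
1 = −2·40 + 9·9
1 = 9·329 − 74·40
1 = −74·1356 + 305·329
1 = 305·4397 − 989·1356
Thus 1356·(-989) ≡ 1 (mod 4397); reducing, -989 mod 4397 = 3408.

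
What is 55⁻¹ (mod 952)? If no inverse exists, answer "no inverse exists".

727

Apply the Euclidean algorithm to 952 and 55:
952 = 17×55 + 17
55 = 3×17 + 4
17 = 4×4 + 1
4 = 4×1 + 0
gcd = 1, so the inverse exists. Back-substitute:
1 = 17 − 4·4
1 = −4·55 + 13·17
1 = 13·952 − 225·55
So 55·(-225) ≡ 1 (mod 952), and -225 ≡ 727 (mod 952).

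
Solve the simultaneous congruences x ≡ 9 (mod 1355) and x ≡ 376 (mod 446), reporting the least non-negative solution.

Write x = 9 + 1355·k. Then 1355·k ≡ 376 − 9 ≡ 367 (mod 446).
Need 1355⁻¹ mod 446. Extended Euclid on (446, 17):
446 = 26*17 + 4
17 = 4*4 + 1
4 = 4*1 + 0
Back-substitute:
1 = 17 − 4·4
1 = −4·446 + 105·17
1355⁻¹ ≡ 105 (mod 446), so k ≡ 105·367 ≡ 179 (mod 446).
x = 9 + 1355·179 = 242554.

242554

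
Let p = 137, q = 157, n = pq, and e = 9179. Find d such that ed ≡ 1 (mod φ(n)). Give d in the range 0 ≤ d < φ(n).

14483

φ(n) = (p−1)(q−1) = 136·156 = 21216.
Need d with 9179·d ≡ 1 (mod 21216). Apply the extended Euclidean algorithm:
21216 = 2·9179 + 2858
9179 = 3·2858 + 605
2858 = 4·605 + 438
605 = 1·438 + 167
438 = 2·167 + 104
167 = 1·104 + 63
104 = 1·63 + 41
63 = 1·41 + 22
41 = 1·22 + 19
22 = 1·19 + 3
19 = 6·3 + 1
3 = 3·1 + 0
Back-substitute:
1 = 19 − 6·3
1 = −6·22 + 7·19
1 = 7·41 − 13·22
1 = −13·63 + 20·41
1 = 20·104 − 33·63
1 = −33·167 + 53·104
1 = 53·438 − 139·167
1 = −139·605 + 192·438
1 = 192·2858 − 907·605
1 = −907·9179 + 2913·2858
1 = 2913·21216 − 6733·9179
So 9179·(-6733) ≡ 1 (mod 21216), hence d ≡ -6733 ≡ 14483 (mod 21216).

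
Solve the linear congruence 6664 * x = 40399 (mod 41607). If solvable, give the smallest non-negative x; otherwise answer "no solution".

37561

First find gcd(6664, 41607):
41607 = 6*6664 + 1623
6664 = 4*1623 + 172
1623 = 9*172 + 75
172 = 2*75 + 22
75 = 3*22 + 9
22 = 2*9 + 4
9 = 2*4 + 1
4 = 4*1 + 0
gcd = 1, so a unique solution mod 41607 exists.
Back-substitute for the Bézout coefficients:
1 = 9 − 2·4
1 = −2·22 + 5·9
1 = 5·75 − 17·22
1 = −17·172 + 39·75
1 = 39·1623 − 368·172
1 = −368·6664 + 1511·1623
1 = 1511·41607 − 9434·6664
So 6664·(-9434) ≡ 1 (mod 41607), giving 6664⁻¹ ≡ 32173.
x ≡ 6664⁻¹·40399 ≡ 32173·40399 ≡ 37561 (mod 41607).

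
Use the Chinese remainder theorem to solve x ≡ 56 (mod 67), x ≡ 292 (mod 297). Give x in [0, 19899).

Write x = 56 + 67·k. Then 67·k ≡ 292 − 56 ≡ 236 (mod 297).
Need 67⁻¹ mod 297. Extended Euclid on (297, 67):
297 = 4·67 + 29
67 = 2·29 + 9
29 = 3·9 + 2
9 = 4·2 + 1
2 = 2·1 + 0
Back-substitute:
1 = 9 − 4·2
1 = −4·29 + 13·9
1 = 13·67 − 30·29
1 = −30·297 + 133·67
67⁻¹ ≡ 133 (mod 297), so k ≡ 133·236 ≡ 203 (mod 297).
x = 56 + 67·203 = 13657.

13657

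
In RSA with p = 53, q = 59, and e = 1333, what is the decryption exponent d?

405

φ(n) = (p−1)(q−1) = 52·58 = 3016.
Need d with 1333·d ≡ 1 (mod 3016). Apply the extended Euclidean algorithm:
3016 = 2*1333 + 350
1333 = 3*350 + 283
350 = 1*283 + 67
283 = 4*67 + 15
67 = 4*15 + 7
15 = 2*7 + 1
7 = 7*1 + 0
Back-substitute:
1 = 15 − 2·7
1 = −2·67 + 9·15
1 = 9·283 − 38·67
1 = −38·350 + 47·283
1 = 47·1333 − 179·350
1 = −179·3016 + 405·1333
So 1333·405 ≡ 1 (mod 3016), hence d = 405.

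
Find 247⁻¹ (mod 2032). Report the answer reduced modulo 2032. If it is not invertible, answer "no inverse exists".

1415

Apply the Euclidean algorithm to 2032 and 247:
2032 = 8*247 + 56
247 = 4*56 + 23
56 = 2*23 + 10
23 = 2*10 + 3
10 = 3*3 + 1
3 = 3*1 + 0
gcd = 1, so the inverse exists. Back-substitute:
1 = 10 − 3·3
1 = −3·23 + 7·10
1 = 7·56 − 17·23
1 = −17·247 + 75·56
1 = 75·2032 − 617·247
Thus 247·(-617) ≡ 1 (mod 2032); reducing, -617 mod 2032 = 1415.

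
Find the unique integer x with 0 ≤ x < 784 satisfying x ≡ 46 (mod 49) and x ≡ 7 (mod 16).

487

Write x = 46 + 49·k. Then 49·k ≡ 7 − 46 ≡ 9 (mod 16).
Need 49⁻¹ mod 16. Extended Euclid on (16, 1):
16 = 16×1 + 0
49⁻¹ ≡ 1 (mod 16), so k ≡ 1·9 ≡ 9 (mod 16).
x = 46 + 49·9 = 487.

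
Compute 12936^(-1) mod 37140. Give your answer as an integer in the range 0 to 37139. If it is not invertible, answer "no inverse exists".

Euclidean algorithm on 37140, 12936:
37140 = 2×12936 + 11268
12936 = 1×11268 + 1668
11268 = 6×1668 + 1260
1668 = 1×1260 + 408
1260 = 3×408 + 36
408 = 11×36 + 12
36 = 3×12 + 0
The gcd is 12, not 1, hence no inverse exists.

no inverse exists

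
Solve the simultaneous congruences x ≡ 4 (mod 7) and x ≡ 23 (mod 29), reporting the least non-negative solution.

81

Write x = 4 + 7·k. Then 7·k ≡ 23 − 4 ≡ 19 (mod 29).
Need 7⁻¹ mod 29. Extended Euclid on (29, 7):
29 = 4×7 + 1
7 = 7×1 + 0
Back-substitute:
1 = 29 − 4·7
7⁻¹ ≡ 25 (mod 29), so k ≡ 25·19 ≡ 11 (mod 29).
x = 4 + 7·11 = 81.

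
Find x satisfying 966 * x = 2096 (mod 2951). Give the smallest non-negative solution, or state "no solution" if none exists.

First find gcd(966, 2951):
2951 = 3·966 + 53
966 = 18·53 + 12
53 = 4·12 + 5
12 = 2·5 + 2
5 = 2·2 + 1
2 = 2·1 + 0
gcd = 1, so a unique solution mod 2951 exists.
Back-substitute for the Bézout coefficients:
1 = 5 − 2·2
1 = −2·12 + 5·5
1 = 5·53 − 22·12
1 = −22·966 + 401·53
1 = 401·2951 − 1225·966
So 966·(-1225) ≡ 1 (mod 2951), giving 966⁻¹ ≡ 1726.
x ≡ 966⁻¹·2096 ≡ 1726·2096 ≡ 2721 (mod 2951).

2721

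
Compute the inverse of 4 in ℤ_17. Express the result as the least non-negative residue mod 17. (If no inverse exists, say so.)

13

Run Euclid on (17, 4):
17 = 4·4 + 1
4 = 4·1 + 0
gcd = 1, so the inverse exists. Back-substitute:
1 = 17 − 4·4
Thus 4·(-4) ≡ 1 (mod 17); reducing, -4 mod 17 = 13.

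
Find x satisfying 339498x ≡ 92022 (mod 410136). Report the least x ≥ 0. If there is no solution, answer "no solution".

43783

First find gcd(339498, 410136):
410136 = 1·339498 + 70638
339498 = 4·70638 + 56946
70638 = 1·56946 + 13692
56946 = 4·13692 + 2178
13692 = 6·2178 + 624
2178 = 3·624 + 306
624 = 2·306 + 12
306 = 25·12 + 6
12 = 2·6 + 0
gcd = 6 and 6 | 92022, so solutions exist. Divide through by 6: 56583x ≡ 15337 (mod 68356).
Now find 56583⁻¹ mod 68356:
68356 = 1·56583 + 11773
56583 = 4·11773 + 9491
11773 = 1·9491 + 2282
9491 = 4·2282 + 363
2282 = 6·363 + 104
363 = 3·104 + 51
104 = 2·51 + 2
51 = 25·2 + 1
2 = 2·1 + 0
Back-substitute:
1 = 51 − 25·2
1 = −25·104 + 51·51
1 = 51·363 − 178·104
1 = −178·2282 + 1119·363
1 = 1119·9491 − 4654·2282
1 = −4654·11773 + 5773·9491
1 = 5773·56583 − 27746·11773
1 = −27746·68356 + 33519·56583
So 56583⁻¹ ≡ 33519 (mod 68356).
Then x ≡ 33519·15337 ≡ 43783 (mod 68356); the smallest non-negative solution is x = 43783.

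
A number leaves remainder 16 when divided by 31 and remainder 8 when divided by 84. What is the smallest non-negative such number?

512

Write x = 16 + 31·k. Then 31·k ≡ 8 − 16 ≡ 76 (mod 84).
Need 31⁻¹ mod 84. Extended Euclid on (84, 31):
84 = 2*31 + 22
31 = 1*22 + 9
22 = 2*9 + 4
9 = 2*4 + 1
4 = 4*1 + 0
Back-substitute:
1 = 9 − 2·4
1 = −2·22 + 5·9
1 = 5·31 − 7·22
1 = −7·84 + 19·31
31⁻¹ ≡ 19 (mod 84), so k ≡ 19·76 ≡ 16 (mod 84).
x = 16 + 31·16 = 512.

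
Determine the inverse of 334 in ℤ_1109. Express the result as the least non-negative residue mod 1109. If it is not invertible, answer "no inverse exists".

Extended Euclidean algorithm:
1109 = 3*334 + 107
334 = 3*107 + 13
107 = 8*13 + 3
13 = 4*3 + 1
3 = 3*1 + 0
The gcd is 1. Working backward:
1 = 13 − 4·3
1 = −4·107 + 33·13
1 = 33·334 − 103·107
1 = −103·1109 + 342·334
So 334·342 ≡ 1 (mod 1109).

342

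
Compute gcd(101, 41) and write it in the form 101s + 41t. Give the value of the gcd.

Euclidean algorithm:
101 = 2*41 + 19
41 = 2*19 + 3
19 = 6*3 + 1
3 = 3*1 + 0
gcd(101, 41) = 1.
Express as a combination:
1 = 19 − 6·3
1 = −6·41 + 13·19
1 = 13·101 − 32·41
So 1 = (13)·101 + (-32)·41.

1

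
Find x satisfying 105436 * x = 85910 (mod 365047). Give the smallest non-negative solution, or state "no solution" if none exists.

First find gcd(105436, 365047):
365047 = 3·105436 + 48739
105436 = 2·48739 + 7958
48739 = 6·7958 + 991
7958 = 8·991 + 30
991 = 33·30 + 1
30 = 30·1 + 0
gcd = 1, so a unique solution mod 365047 exists.
Back-substitute for the Bézout coefficients:
1 = 991 − 33·30
1 = −33·7958 + 265·991
1 = 265·48739 − 1623·7958
1 = −1623·105436 + 3511·48739
1 = 3511·365047 − 12156·105436
So 105436·(-12156) ≡ 1 (mod 365047), giving 105436⁻¹ ≡ 352891.
x ≡ 105436⁻¹·85910 ≡ 352891·85910 ≡ 77507 (mod 365047).

77507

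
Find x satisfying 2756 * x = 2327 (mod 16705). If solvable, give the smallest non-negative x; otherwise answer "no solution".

807

First find gcd(2756, 16705):
16705 = 6*2756 + 169
2756 = 16*169 + 52
169 = 3*52 + 13
52 = 4*13 + 0
gcd = 13 and 13 | 2327, so solutions exist. Divide through by 13: 212x ≡ 179 (mod 1285).
Now find 212⁻¹ mod 1285:
1285 = 6×212 + 13
212 = 16×13 + 4
13 = 3×4 + 1
4 = 4×1 + 0
Back-substitute:
1 = 13 − 3·4
1 = −3·212 + 49·13
1 = 49·1285 − 297·212
So 212·(-297) ≡ 1 (mod 1285), i.e. 212⁻¹ ≡ 988.
Then x ≡ 988·179 ≡ 807 (mod 1285); the smallest non-negative solution is x = 807.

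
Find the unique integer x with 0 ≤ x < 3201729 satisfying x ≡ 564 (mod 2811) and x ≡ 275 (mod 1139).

1338600

Write x = 564 + 2811·k. Then 2811·k ≡ 275 − 564 ≡ 850 (mod 1139).
Need 2811⁻¹ mod 1139. Extended Euclid on (1139, 533):
1139 = 2*533 + 73
533 = 7*73 + 22
73 = 3*22 + 7
22 = 3*7 + 1
7 = 7*1 + 0
Back-substitute:
1 = 22 − 3·7
1 = −3·73 + 10·22
1 = 10·533 − 73·73
1 = −73·1139 + 156·533
2811⁻¹ ≡ 156 (mod 1139), so k ≡ 156·850 ≡ 476 (mod 1139).
x = 564 + 2811·476 = 1338600.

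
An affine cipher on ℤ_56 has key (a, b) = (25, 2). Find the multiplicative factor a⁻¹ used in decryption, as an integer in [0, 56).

9

Apply the Euclidean algorithm to 56 and 25:
56 = 2·25 + 6
25 = 4·6 + 1
6 = 6·1 + 0
The gcd is 1. Working backward:
1 = 25 − 4·6
1 = −4·56 + 9·25
So 25·9 ≡ 1 (mod 56).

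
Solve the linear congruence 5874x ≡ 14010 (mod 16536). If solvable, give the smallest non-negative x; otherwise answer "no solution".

First find gcd(5874, 16536):
16536 = 2·5874 + 4788
5874 = 1·4788 + 1086
4788 = 4·1086 + 444
1086 = 2·444 + 198
444 = 2·198 + 48
198 = 4·48 + 6
48 = 8·6 + 0
gcd = 6 and 6 | 14010, so solutions exist. Divide through by 6: 979x ≡ 2335 (mod 2756).
Now find 979⁻¹ mod 2756:
2756 = 2·979 + 798
979 = 1·798 + 181
798 = 4·181 + 74
181 = 2·74 + 33
74 = 2·33 + 8
33 = 4·8 + 1
8 = 8·1 + 0
Back-substitute:
1 = 33 − 4·8
1 = −4·74 + 9·33
1 = 9·181 − 22·74
1 = −22·798 + 97·181
1 = 97·979 − 119·798
1 = −119·2756 + 335·979
So 979⁻¹ ≡ 335 (mod 2756).
Then x ≡ 335·2335 ≡ 2277 (mod 2756); the smallest non-negative solution is x = 2277.

2277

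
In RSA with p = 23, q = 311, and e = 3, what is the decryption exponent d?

φ(n) = (p−1)(q−1) = 22·310 = 6820.
Need d with 3·d ≡ 1 (mod 6820). Apply the extended Euclidean algorithm:
6820 = 2273×3 + 1
3 = 3×1 + 0
Back-substitute:
1 = 6820 − 2273·3
So 3·(-2273) ≡ 1 (mod 6820), hence d ≡ -2273 ≡ 4547 (mod 6820).

4547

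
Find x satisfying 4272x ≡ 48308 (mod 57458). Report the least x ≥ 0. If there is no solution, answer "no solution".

First find gcd(4272, 57458):
57458 = 13×4272 + 1922
4272 = 2×1922 + 428
1922 = 4×428 + 210
428 = 2×210 + 8
210 = 26×8 + 2
8 = 4×2 + 0
gcd = 2 and 2 | 48308, so solutions exist. Divide through by 2: 2136x ≡ 24154 (mod 28729).
Now find 2136⁻¹ mod 28729:
28729 = 13×2136 + 961
2136 = 2×961 + 214
961 = 4×214 + 105
214 = 2×105 + 4
105 = 26×4 + 1
4 = 4×1 + 0
Back-substitute:
1 = 105 − 26·4
1 = −26·214 + 53·105
1 = 53·961 − 238·214
1 = −238·2136 + 529·961
1 = 529·28729 − 7115·2136
So 2136·(-7115) ≡ 1 (mod 28729), i.e. 2136⁻¹ ≡ 21614.
Then x ≡ 21614·24154 ≡ 1168 (mod 28729); the smallest non-negative solution is x = 1168.

1168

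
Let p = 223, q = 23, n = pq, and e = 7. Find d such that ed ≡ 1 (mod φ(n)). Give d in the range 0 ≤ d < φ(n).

2791

φ(n) = (p−1)(q−1) = 222·22 = 4884.
Need d with 7·d ≡ 1 (mod 4884). Apply the extended Euclidean algorithm:
4884 = 697*7 + 5
7 = 1*5 + 2
5 = 2*2 + 1
2 = 2*1 + 0
Back-substitute:
1 = 5 − 2·2
1 = −2·7 + 3·5
1 = 3·4884 − 2093·7
So 7·(-2093) ≡ 1 (mod 4884), hence d ≡ -2093 ≡ 2791 (mod 4884).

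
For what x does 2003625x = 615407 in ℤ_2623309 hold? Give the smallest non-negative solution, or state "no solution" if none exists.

75483

First find gcd(2003625, 2623309):
2623309 = 1*2003625 + 619684
2003625 = 3*619684 + 144573
619684 = 4*144573 + 41392
144573 = 3*41392 + 20397
41392 = 2*20397 + 598
20397 = 34*598 + 65
598 = 9*65 + 13
65 = 5*13 + 0
gcd = 13 and 13 | 615407, so solutions exist. Divide through by 13: 154125x ≡ 47339 (mod 201793).
Now find 154125⁻¹ mod 201793:
201793 = 1·154125 + 47668
154125 = 3·47668 + 11121
47668 = 4·11121 + 3184
11121 = 3·3184 + 1569
3184 = 2·1569 + 46
1569 = 34·46 + 5
46 = 9·5 + 1
5 = 5·1 + 0
Back-substitute:
1 = 46 − 9·5
1 = −9·1569 + 307·46
1 = 307·3184 − 623·1569
1 = −623·11121 + 2176·3184
1 = 2176·47668 − 9327·11121
1 = −9327·154125 + 30157·47668
1 = 30157·201793 − 39484·154125
So 154125·(-39484) ≡ 1 (mod 201793), i.e. 154125⁻¹ ≡ 162309.
Then x ≡ 162309·47339 ≡ 75483 (mod 201793); the smallest non-negative solution is x = 75483.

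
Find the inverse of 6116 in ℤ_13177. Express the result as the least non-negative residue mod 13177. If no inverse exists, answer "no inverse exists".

Run Euclid on (13177, 6116):
13177 = 2·6116 + 945
6116 = 6·945 + 446
945 = 2·446 + 53
446 = 8·53 + 22
53 = 2·22 + 9
22 = 2·9 + 4
9 = 2·4 + 1
4 = 4·1 + 0
Since gcd(6116, 13177) = 1, back-substitute to write 1 as a combination:
1 = 9 − 2·4
1 = −2·22 + 5·9
1 = 5·53 − 12·22
1 = −12·446 + 101·53
1 = 101·945 − 214·446
1 = −214·6116 + 1385·945
1 = 1385·13177 − 2984·6116
Thus 6116·(-2984) ≡ 1 (mod 13177); reducing, -2984 mod 13177 = 10193.

10193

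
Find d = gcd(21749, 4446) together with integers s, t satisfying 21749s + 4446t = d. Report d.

Euclidean algorithm:
21749 = 4*4446 + 3965
4446 = 1*3965 + 481
3965 = 8*481 + 117
481 = 4*117 + 13
117 = 9*13 + 0
gcd(21749, 4446) = 13.
Working backward:
13 = 481 − 4·117
13 = −4·3965 + 33·481
13 = 33·4446 − 37·3965
13 = −37·21749 + 181·4446
So 13 = (-37)·21749 + (181)·4446.

13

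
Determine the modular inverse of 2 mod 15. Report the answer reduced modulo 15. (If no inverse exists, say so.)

8

gcd(15, 2) by repeated division:
15 = 7*2 + 1
2 = 2*1 + 0
Since gcd(2, 15) = 1, back-substitute to write 1 as a combination:
1 = 15 − 7·2
Hence 2⁻¹ ≡ -7 ≡ 8 (mod 15).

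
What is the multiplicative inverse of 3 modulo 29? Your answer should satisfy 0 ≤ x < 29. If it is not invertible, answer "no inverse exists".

Apply the Euclidean algorithm to 29 and 3:
29 = 9*3 + 2
3 = 1*2 + 1
2 = 2*1 + 0
Since gcd(3, 29) = 1, back-substitute to write 1 as a combination:
1 = 3 − 2
1 = −29 + 10·3
So 3·10 ≡ 1 (mod 29).

10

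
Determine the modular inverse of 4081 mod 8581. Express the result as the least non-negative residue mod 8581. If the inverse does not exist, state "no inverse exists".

Run Euclid on (8581, 4081):
8581 = 2×4081 + 419
4081 = 9×419 + 310
419 = 1×310 + 109
310 = 2×109 + 92
109 = 1×92 + 17
92 = 5×17 + 7
17 = 2×7 + 3
7 = 2×3 + 1
3 = 3×1 + 0
The gcd is 1. Working backward:
1 = 7 − 2·3
1 = −2·17 + 5·7
1 = 5·92 − 27·17
1 = −27·109 + 32·92
1 = 32·310 − 91·109
1 = −91·419 + 123·310
1 = 123·4081 − 1198·419
1 = −1198·8581 + 2519·4081
So 4081·2519 ≡ 1 (mod 8581).

2519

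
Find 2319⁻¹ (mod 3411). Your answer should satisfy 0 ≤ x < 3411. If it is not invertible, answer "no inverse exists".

no inverse exists

Compute gcd(2319, 3411):
3411 = 1·2319 + 1092
2319 = 2·1092 + 135
1092 = 8·135 + 12
135 = 11·12 + 3
12 = 4·3 + 0
gcd(2319, 3411) = 3 ≠ 1, so 2319 has no multiplicative inverse modulo 3411.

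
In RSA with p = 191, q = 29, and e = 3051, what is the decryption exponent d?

2211

φ(n) = (p−1)(q−1) = 190·28 = 5320.
Need d with 3051·d ≡ 1 (mod 5320). Apply the extended Euclidean algorithm:
5320 = 1*3051 + 2269
3051 = 1*2269 + 782
2269 = 2*782 + 705
782 = 1*705 + 77
705 = 9*77 + 12
77 = 6*12 + 5
12 = 2*5 + 2
5 = 2*2 + 1
2 = 2*1 + 0
Back-substitute:
1 = 5 − 2·2
1 = −2·12 + 5·5
1 = 5·77 − 32·12
1 = −32·705 + 293·77
1 = 293·782 − 325·705
1 = −325·2269 + 943·782
1 = 943·3051 − 1268·2269
1 = −1268·5320 + 2211·3051
So 3051·2211 ≡ 1 (mod 5320), hence d = 2211.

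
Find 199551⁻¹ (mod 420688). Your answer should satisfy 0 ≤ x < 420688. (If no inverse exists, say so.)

gcd(420688, 199551) by repeated division:
420688 = 2·199551 + 21586
199551 = 9·21586 + 5277
21586 = 4·5277 + 478
5277 = 11·478 + 19
478 = 25·19 + 3
19 = 6·3 + 1
3 = 3·1 + 0
gcd = 1, so the inverse exists. Back-substitute:
1 = 19 − 6·3
1 = −6·478 + 151·19
1 = 151·5277 − 1667·478
1 = −1667·21586 + 6819·5277
1 = 6819·199551 − 63038·21586
1 = −63038·420688 + 132895·199551
So 199551·132895 ≡ 1 (mod 420688).

132895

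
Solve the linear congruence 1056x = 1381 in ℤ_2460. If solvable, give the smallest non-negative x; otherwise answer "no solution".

gcd(1056, 2460):
2460 = 2×1056 + 348
1056 = 3×348 + 12
348 = 29×12 + 0
gcd = 12, but 12 ∤ 1381, so the congruence has no solution.

no solution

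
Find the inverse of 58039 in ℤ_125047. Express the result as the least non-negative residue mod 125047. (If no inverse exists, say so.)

Extended Euclidean algorithm:
125047 = 2*58039 + 8969
58039 = 6*8969 + 4225
8969 = 2*4225 + 519
4225 = 8*519 + 73
519 = 7*73 + 8
73 = 9*8 + 1
8 = 8*1 + 0
Since gcd(58039, 125047) = 1, back-substitute to write 1 as a combination:
1 = 73 − 9·8
1 = −9·519 + 64·73
1 = 64·4225 − 521·519
1 = −521·8969 + 1106·4225
1 = 1106·58039 − 7157·8969
1 = −7157·125047 + 15420·58039
So 58039·15420 ≡ 1 (mod 125047).

15420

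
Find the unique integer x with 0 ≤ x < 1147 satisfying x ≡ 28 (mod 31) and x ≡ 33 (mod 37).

958

Write x = 28 + 31·k. Then 31·k ≡ 33 − 28 ≡ 5 (mod 37).
Need 31⁻¹ mod 37. Extended Euclid on (37, 31):
37 = 1×31 + 6
31 = 5×6 + 1
6 = 6×1 + 0
Back-substitute:
1 = 31 − 5·6
1 = −5·37 + 6·31
31⁻¹ ≡ 6 (mod 37), so k ≡ 6·5 ≡ 30 (mod 37).
x = 28 + 31·30 = 958.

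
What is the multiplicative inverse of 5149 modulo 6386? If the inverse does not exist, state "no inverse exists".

5973

Extended Euclidean algorithm:
6386 = 1·5149 + 1237
5149 = 4·1237 + 201
1237 = 6·201 + 31
201 = 6·31 + 15
31 = 2·15 + 1
15 = 15·1 + 0
The gcd is 1. Working backward:
1 = 31 − 2·15
1 = −2·201 + 13·31
1 = 13·1237 − 80·201
1 = −80·5149 + 333·1237
1 = 333·6386 − 413·5149
So 5149·(-413) ≡ 1 (mod 6386), and -413 ≡ 5973 (mod 6386).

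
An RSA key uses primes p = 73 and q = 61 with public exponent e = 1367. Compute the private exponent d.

1223

φ(n) = (p−1)(q−1) = 72·60 = 4320.
Need d with 1367·d ≡ 1 (mod 4320). Apply the extended Euclidean algorithm:
4320 = 3×1367 + 219
1367 = 6×219 + 53
219 = 4×53 + 7
53 = 7×7 + 4
7 = 1×4 + 3
4 = 1×3 + 1
3 = 3×1 + 0
Back-substitute:
1 = 4 − 3
1 = −7 + 2·4
1 = 2·53 − 15·7
1 = −15·219 + 62·53
1 = 62·1367 − 387·219
1 = −387·4320 + 1223·1367
So 1367·1223 ≡ 1 (mod 4320), hence d = 1223.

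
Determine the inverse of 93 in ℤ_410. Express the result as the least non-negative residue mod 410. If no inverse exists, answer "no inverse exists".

97

Extended Euclidean algorithm:
410 = 4×93 + 38
93 = 2×38 + 17
38 = 2×17 + 4
17 = 4×4 + 1
4 = 4×1 + 0
Since gcd(93, 410) = 1, back-substitute to write 1 as a combination:
1 = 17 − 4·4
1 = −4·38 + 9·17
1 = 9·93 − 22·38
1 = −22·410 + 97·93
So 93·97 ≡ 1 (mod 410).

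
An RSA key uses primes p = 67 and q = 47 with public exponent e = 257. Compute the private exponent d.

φ(n) = (p−1)(q−1) = 66·46 = 3036.
Need d with 257·d ≡ 1 (mod 3036). Apply the extended Euclidean algorithm:
3036 = 11·257 + 209
257 = 1·209 + 48
209 = 4·48 + 17
48 = 2·17 + 14
17 = 1·14 + 3
14 = 4·3 + 2
3 = 1·2 + 1
2 = 2·1 + 0
Back-substitute:
1 = 3 − 2
1 = −14 + 5·3
1 = 5·17 − 6·14
1 = −6·48 + 17·17
1 = 17·209 − 74·48
1 = −74·257 + 91·209
1 = 91·3036 − 1075·257
So 257·(-1075) ≡ 1 (mod 3036), hence d ≡ -1075 ≡ 1961 (mod 3036).

1961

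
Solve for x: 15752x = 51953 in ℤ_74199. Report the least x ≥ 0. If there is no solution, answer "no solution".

58606

First find gcd(15752, 74199):
74199 = 4×15752 + 11191
15752 = 1×11191 + 4561
11191 = 2×4561 + 2069
4561 = 2×2069 + 423
2069 = 4×423 + 377
423 = 1×377 + 46
377 = 8×46 + 9
46 = 5×9 + 1
9 = 9×1 + 0
gcd = 1, so a unique solution mod 74199 exists.
Back-substitute for the Bézout coefficients:
1 = 46 − 5·9
1 = −5·377 + 41·46
1 = 41·423 − 46·377
1 = −46·2069 + 225·423
1 = 225·4561 − 496·2069
1 = −496·11191 + 1217·4561
1 = 1217·15752 − 1713·11191
1 = −1713·74199 + 8069·15752
So 15752·(8069) ≡ 1 (mod 74199), giving 15752⁻¹ ≡ 8069.
x ≡ 15752⁻¹·51953 ≡ 8069·51953 ≡ 58606 (mod 74199).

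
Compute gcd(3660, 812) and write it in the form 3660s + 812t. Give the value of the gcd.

Repeated division:
3660 = 4×812 + 412
812 = 1×412 + 400
412 = 1×400 + 12
400 = 33×12 + 4
12 = 3×4 + 0
gcd(3660, 812) = 4.
Back-substituting:
4 = 400 − 33·12
4 = −33·412 + 34·400
4 = 34·812 − 67·412
4 = −67·3660 + 302·812
So 4 = (-67)·3660 + (302)·812.

4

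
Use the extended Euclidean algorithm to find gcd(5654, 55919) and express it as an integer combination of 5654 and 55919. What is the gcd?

Euclidean algorithm:
55919 = 9·5654 + 5033
5654 = 1·5033 + 621
5033 = 8·621 + 65
621 = 9·65 + 36
65 = 1·36 + 29
36 = 1·29 + 7
29 = 4·7 + 1
7 = 7·1 + 0
gcd(5654, 55919) = 1.
Working backward:
1 = 29 − 4·7
1 = −4·36 + 5·29
1 = 5·65 − 9·36
1 = −9·621 + 86·65
1 = 86·5033 − 697·621
1 = −697·5654 + 783·5033
1 = 783·55919 − 7744·5654
So 1 = (783)·55919 + (-7744)·5654.

1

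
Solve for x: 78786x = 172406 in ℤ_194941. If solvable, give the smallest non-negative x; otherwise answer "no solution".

86222

First find gcd(78786, 194941):
194941 = 2×78786 + 37369
78786 = 2×37369 + 4048
37369 = 9×4048 + 937
4048 = 4×937 + 300
937 = 3×300 + 37
300 = 8×37 + 4
37 = 9×4 + 1
4 = 4×1 + 0
gcd = 1, so a unique solution mod 194941 exists.
Back-substitute for the Bézout coefficients:
1 = 37 − 9·4
1 = −9·300 + 73·37
1 = 73·937 − 228·300
1 = −228·4048 + 985·937
1 = 985·37369 − 9093·4048
1 = −9093·78786 + 19171·37369
1 = 19171·194941 − 47435·78786
So 78786·(-47435) ≡ 1 (mod 194941), giving 78786⁻¹ ≡ 147506.
x ≡ 78786⁻¹·172406 ≡ 147506·172406 ≡ 86222 (mod 194941).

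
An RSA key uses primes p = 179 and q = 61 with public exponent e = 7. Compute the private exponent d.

φ(n) = (p−1)(q−1) = 178·60 = 10680.
Need d with 7·d ≡ 1 (mod 10680). Apply the extended Euclidean algorithm:
10680 = 1525×7 + 5
7 = 1×5 + 2
5 = 2×2 + 1
2 = 2×1 + 0
Back-substitute:
1 = 5 − 2·2
1 = −2·7 + 3·5
1 = 3·10680 − 4577·7
So 7·(-4577) ≡ 1 (mod 10680), hence d ≡ -4577 ≡ 6103 (mod 10680).

6103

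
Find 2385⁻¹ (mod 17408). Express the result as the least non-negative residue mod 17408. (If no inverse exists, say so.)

Run Euclid on (17408, 2385):
17408 = 7·2385 + 713
2385 = 3·713 + 246
713 = 2·246 + 221
246 = 1·221 + 25
221 = 8·25 + 21
25 = 1·21 + 4
21 = 5·4 + 1
4 = 4·1 + 0
Since gcd(2385, 17408) = 1, back-substitute to write 1 as a combination:
1 = 21 − 5·4
1 = −5·25 + 6·21
1 = 6·221 − 53·25
1 = −53·246 + 59·221
1 = 59·713 − 171·246
1 = −171·2385 + 572·713
1 = 572·17408 − 4175·2385
So 2385·(-4175) ≡ 1 (mod 17408), and -4175 ≡ 13233 (mod 17408).

13233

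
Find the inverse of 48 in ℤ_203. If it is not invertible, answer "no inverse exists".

55

gcd(203, 48) by repeated division:
203 = 4·48 + 11
48 = 4·11 + 4
11 = 2·4 + 3
4 = 1·3 + 1
3 = 3·1 + 0
Since gcd(48, 203) = 1, back-substitute to write 1 as a combination:
1 = 4 − 3
1 = −11 + 3·4
1 = 3·48 − 13·11
1 = −13·203 + 55·48
So 48·55 ≡ 1 (mod 203).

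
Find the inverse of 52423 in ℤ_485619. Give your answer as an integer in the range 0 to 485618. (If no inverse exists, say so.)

425110

Apply the Euclidean algorithm to 485619 and 52423:
485619 = 9*52423 + 13812
52423 = 3*13812 + 10987
13812 = 1*10987 + 2825
10987 = 3*2825 + 2512
2825 = 1*2512 + 313
2512 = 8*313 + 8
313 = 39*8 + 1
8 = 8*1 + 0
gcd = 1, so the inverse exists. Back-substitute:
1 = 313 − 39·8
1 = −39·2512 + 313·313
1 = 313·2825 − 352·2512
1 = −352·10987 + 1369·2825
1 = 1369·13812 − 1721·10987
1 = −1721·52423 + 6532·13812
1 = 6532·485619 − 60509·52423
Thus 52423·(-60509) ≡ 1 (mod 485619); reducing, -60509 mod 485619 = 425110.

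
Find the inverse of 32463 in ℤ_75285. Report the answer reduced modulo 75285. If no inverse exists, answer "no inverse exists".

no inverse exists

Euclidean algorithm on 75285, 32463:
75285 = 2*32463 + 10359
32463 = 3*10359 + 1386
10359 = 7*1386 + 657
1386 = 2*657 + 72
657 = 9*72 + 9
72 = 8*9 + 0
The gcd is 9, not 1, hence no inverse exists.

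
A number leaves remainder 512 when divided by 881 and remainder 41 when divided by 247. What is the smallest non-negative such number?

Write x = 512 + 881·k. Then 881·k ≡ 41 − 512 ≡ 23 (mod 247).
Need 881⁻¹ mod 247. Extended Euclid on (247, 140):
247 = 1·140 + 107
140 = 1·107 + 33
107 = 3·33 + 8
33 = 4·8 + 1
8 = 8·1 + 0
Back-substitute:
1 = 33 − 4·8
1 = −4·107 + 13·33
1 = 13·140 − 17·107
1 = −17·247 + 30·140
881⁻¹ ≡ 30 (mod 247), so k ≡ 30·23 ≡ 196 (mod 247).
x = 512 + 881·196 = 173188.

173188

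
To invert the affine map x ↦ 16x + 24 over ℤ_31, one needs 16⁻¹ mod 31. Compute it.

Apply the Euclidean algorithm to 31 and 16:
31 = 1*16 + 15
16 = 1*15 + 1
15 = 15*1 + 0
The gcd is 1. Working backward:
1 = 16 − 15
1 = −31 + 2·16
So 16·2 ≡ 1 (mod 31).

2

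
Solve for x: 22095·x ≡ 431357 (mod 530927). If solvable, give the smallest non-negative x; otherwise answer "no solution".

First find gcd(22095, 530927):
530927 = 24*22095 + 647
22095 = 34*647 + 97
647 = 6*97 + 65
97 = 1*65 + 32
65 = 2*32 + 1
32 = 32*1 + 0
gcd = 1, so a unique solution mod 530927 exists.
Back-substitute for the Bézout coefficients:
1 = 65 − 2·32
1 = −2·97 + 3·65
1 = 3·647 − 20·97
1 = −20·22095 + 683·647
1 = 683·530927 − 16412·22095
So 22095·(-16412) ≡ 1 (mod 530927), giving 22095⁻¹ ≡ 514515.
x ≡ 22095⁻¹·431357 ≡ 514515·431357 ≡ 480461 (mod 530927).

480461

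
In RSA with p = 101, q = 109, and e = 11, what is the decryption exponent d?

5891

φ(n) = (p−1)(q−1) = 100·108 = 10800.
Need d with 11·d ≡ 1 (mod 10800). Apply the extended Euclidean algorithm:
10800 = 981·11 + 9
11 = 1·9 + 2
9 = 4·2 + 1
2 = 2·1 + 0
Back-substitute:
1 = 9 − 4·2
1 = −4·11 + 5·9
1 = 5·10800 − 4909·11
So 11·(-4909) ≡ 1 (mod 10800), hence d ≡ -4909 ≡ 5891 (mod 10800).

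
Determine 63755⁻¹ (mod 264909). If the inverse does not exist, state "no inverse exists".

177365

gcd(264909, 63755) by repeated division:
264909 = 4*63755 + 9889
63755 = 6*9889 + 4421
9889 = 2*4421 + 1047
4421 = 4*1047 + 233
1047 = 4*233 + 115
233 = 2*115 + 3
115 = 38*3 + 1
3 = 3*1 + 0
gcd = 1, so the inverse exists. Back-substitute:
1 = 115 − 38·3
1 = −38·233 + 77·115
1 = 77·1047 − 346·233
1 = −346·4421 + 1461·1047
1 = 1461·9889 − 3268·4421
1 = −3268·63755 + 21069·9889
1 = 21069·264909 − 87544·63755
Hence 63755⁻¹ ≡ -87544 ≡ 177365 (mod 264909).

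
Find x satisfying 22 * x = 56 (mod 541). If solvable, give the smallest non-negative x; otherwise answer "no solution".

First find gcd(22, 541):
541 = 24×22 + 13
22 = 1×13 + 9
13 = 1×9 + 4
9 = 2×4 + 1
4 = 4×1 + 0
gcd = 1, so a unique solution mod 541 exists.
Back-substitute for the Bézout coefficients:
1 = 9 − 2·4
1 = −2·13 + 3·9
1 = 3·22 − 5·13
1 = −5·541 + 123·22
So 22·(123) ≡ 1 (mod 541), giving 22⁻¹ ≡ 123.
x ≡ 22⁻¹·56 ≡ 123·56 ≡ 396 (mod 541).

396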